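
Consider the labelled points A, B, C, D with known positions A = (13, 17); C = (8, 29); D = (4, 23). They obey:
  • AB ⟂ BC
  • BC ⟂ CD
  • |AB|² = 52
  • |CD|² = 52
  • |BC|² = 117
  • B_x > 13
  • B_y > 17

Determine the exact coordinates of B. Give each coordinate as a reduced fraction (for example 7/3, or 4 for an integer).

1. B_x = 17  [[BC ⟂ CD ⇒ 4x+6y-206=0] ∩ [|B−(13, 17)|²=52]]
2. B_y = 23  [[BC ⟂ CD ⇒ 4x+6y-206=0] ∩ [|B−(13, 17)|²=52]]
   so B = (17, 23)

B = (17, 23)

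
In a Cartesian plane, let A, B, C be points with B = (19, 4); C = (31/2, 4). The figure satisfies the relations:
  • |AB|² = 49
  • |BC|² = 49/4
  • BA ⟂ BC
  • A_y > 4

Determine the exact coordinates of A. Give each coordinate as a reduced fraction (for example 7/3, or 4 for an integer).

A = (19, 11)

1. A_x = 19  [[BA ⟂ BC ⇒ -7/2x+133/2=0] ∩ [|A−(19, 4)|²=49]]
2. A_y = 11  [[BA ⟂ BC ⇒ -7/2x+133/2=0] ∩ [|A−(19, 4)|²=49]]
   so A = (19, 11)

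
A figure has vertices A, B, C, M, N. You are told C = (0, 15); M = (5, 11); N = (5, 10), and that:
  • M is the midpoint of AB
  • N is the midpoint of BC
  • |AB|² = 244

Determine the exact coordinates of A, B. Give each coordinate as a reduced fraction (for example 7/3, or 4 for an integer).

A = (0, 17)
B = (10, 5)

1. B_x = 10  [B = 2·N−C = 2·(5, 10)−(0, 15)]
2. B_y = 5  [B = 2·N−C = 2·(5, 10)−(0, 15)]
   so B = (10, 5)
3. A_x = 0  [A = 2·M−B = 2·(5, 11)−(10, 5)]
4. A_y = 17  [A = 2·M−B = 2·(5, 11)−(10, 5)]
   so A = (0, 17)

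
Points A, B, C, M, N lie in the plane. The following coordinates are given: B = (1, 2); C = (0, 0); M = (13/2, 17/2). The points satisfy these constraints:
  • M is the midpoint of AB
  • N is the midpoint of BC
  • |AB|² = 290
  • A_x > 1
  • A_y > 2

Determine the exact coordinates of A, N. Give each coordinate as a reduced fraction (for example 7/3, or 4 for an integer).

1. A_x = 12  [A = 2·M−B = 2·(13/2, 17/2)−(1, 2)]
2. A_y = 15  [A = 2·M−B = 2·(13/2, 17/2)−(1, 2)]
   so A = (12, 15)
3. N_x = 1/2  [2·N = B+C = (1, 2)+(0, 0)]
4. N_y = 1  [2·N = B+C = (1, 2)+(0, 0)]
   so N = (1/2, 1)

A = (12, 15)
N = (1/2, 1)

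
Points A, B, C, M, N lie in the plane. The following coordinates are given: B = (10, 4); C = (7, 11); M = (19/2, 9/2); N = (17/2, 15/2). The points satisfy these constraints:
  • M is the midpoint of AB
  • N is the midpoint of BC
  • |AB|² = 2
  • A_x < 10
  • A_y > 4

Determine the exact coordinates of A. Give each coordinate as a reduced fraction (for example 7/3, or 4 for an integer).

1. A_x = 9  [A = 2·M−B = 2·(19/2, 9/2)−(10, 4)]
2. A_y = 5  [A = 2·M−B = 2·(19/2, 9/2)−(10, 4)]
   so A = (9, 5)

A = (9, 5)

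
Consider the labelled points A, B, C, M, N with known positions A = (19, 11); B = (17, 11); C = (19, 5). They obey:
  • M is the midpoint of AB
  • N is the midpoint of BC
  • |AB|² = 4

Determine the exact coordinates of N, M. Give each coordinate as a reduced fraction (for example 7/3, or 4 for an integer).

1. M_x = 18  [2·M = A+B = (19, 11)+(17, 11)]
2. M_y = 11  [2·M = A+B = (19, 11)+(17, 11)]
   so M = (18, 11)
3. N_x = 18  [2·N = B+C = (17, 11)+(19, 5)]
4. N_y = 8  [2·N = B+C = (17, 11)+(19, 5)]
   so N = (18, 8)

N = (18, 8)
M = (18, 11)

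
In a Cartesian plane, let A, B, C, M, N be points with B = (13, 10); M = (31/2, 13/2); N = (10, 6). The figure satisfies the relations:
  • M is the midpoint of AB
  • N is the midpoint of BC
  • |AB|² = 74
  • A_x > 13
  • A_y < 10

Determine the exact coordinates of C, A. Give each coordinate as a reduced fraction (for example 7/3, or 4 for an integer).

C = (7, 2)
A = (18, 3)

1. A_x = 18  [A = 2·M−B = 2·(31/2, 13/2)−(13, 10)]
2. A_y = 3  [A = 2·M−B = 2·(31/2, 13/2)−(13, 10)]
   so A = (18, 3)
3. C_x = 7  [C = 2·N−B = 2·(10, 6)−(13, 10)]
4. C_y = 2  [C = 2·N−B = 2·(10, 6)−(13, 10)]
   so C = (7, 2)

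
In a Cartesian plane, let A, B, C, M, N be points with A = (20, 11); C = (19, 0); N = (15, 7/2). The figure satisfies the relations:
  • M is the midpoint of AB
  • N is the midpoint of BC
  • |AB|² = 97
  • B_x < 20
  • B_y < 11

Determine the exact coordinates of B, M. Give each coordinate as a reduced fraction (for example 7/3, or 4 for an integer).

B = (11, 7)
M = (31/2, 9)

1. B_x = 11  [B = 2·N−C = 2·(15, 7/2)−(19, 0)]
2. B_y = 7  [B = 2·N−C = 2·(15, 7/2)−(19, 0)]
   so B = (11, 7)
3. M_x = 31/2  [2·M = A+B = (20, 11)+(11, 7)]
4. M_y = 9  [2·M = A+B = (20, 11)+(11, 7)]
   so M = (31/2, 9)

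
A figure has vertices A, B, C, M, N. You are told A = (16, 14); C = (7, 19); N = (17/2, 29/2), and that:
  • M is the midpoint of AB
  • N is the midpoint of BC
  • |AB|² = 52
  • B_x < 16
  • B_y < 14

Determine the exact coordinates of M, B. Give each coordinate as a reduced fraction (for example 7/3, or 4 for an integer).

M = (13, 12)
B = (10, 10)

1. B_x = 10  [B = 2·N−C = 2·(17/2, 29/2)−(7, 19)]
2. B_y = 10  [B = 2·N−C = 2·(17/2, 29/2)−(7, 19)]
   so B = (10, 10)
3. M_x = 13  [2·M = A+B = (16, 14)+(10, 10)]
4. M_y = 12  [2·M = A+B = (16, 14)+(10, 10)]
   so M = (13, 12)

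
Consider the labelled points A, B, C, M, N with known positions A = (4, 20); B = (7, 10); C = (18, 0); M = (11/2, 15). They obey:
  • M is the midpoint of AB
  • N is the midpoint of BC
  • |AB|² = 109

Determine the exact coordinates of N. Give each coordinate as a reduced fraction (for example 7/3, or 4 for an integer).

N = (25/2, 5)

1. N_x = 25/2  [2·N = B+C = (7, 10)+(18, 0)]
2. N_y = 5  [2·N = B+C = (7, 10)+(18, 0)]
   so N = (25/2, 5)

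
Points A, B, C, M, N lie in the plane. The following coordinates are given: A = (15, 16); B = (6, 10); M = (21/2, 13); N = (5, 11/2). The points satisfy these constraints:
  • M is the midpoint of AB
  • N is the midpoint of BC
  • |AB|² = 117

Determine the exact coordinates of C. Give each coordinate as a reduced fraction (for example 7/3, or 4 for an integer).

C = (4, 1)

1. C_x = 4  [C = 2·N−B = 2·(5, 11/2)−(6, 10)]
2. C_y = 1  [C = 2·N−B = 2·(5, 11/2)−(6, 10)]
   so C = (4, 1)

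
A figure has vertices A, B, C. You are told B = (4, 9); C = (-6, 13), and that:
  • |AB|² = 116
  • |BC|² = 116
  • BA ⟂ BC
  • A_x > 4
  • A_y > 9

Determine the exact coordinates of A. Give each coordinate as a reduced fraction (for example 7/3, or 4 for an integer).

1. A_x = 8  [[BA ⟂ BC ⇒ -10x+4y+4=0] ∩ [|A−(4, 9)|²=116]]
2. A_y = 19  [[BA ⟂ BC ⇒ -10x+4y+4=0] ∩ [|A−(4, 9)|²=116]]
   so A = (8, 19)

A = (8, 19)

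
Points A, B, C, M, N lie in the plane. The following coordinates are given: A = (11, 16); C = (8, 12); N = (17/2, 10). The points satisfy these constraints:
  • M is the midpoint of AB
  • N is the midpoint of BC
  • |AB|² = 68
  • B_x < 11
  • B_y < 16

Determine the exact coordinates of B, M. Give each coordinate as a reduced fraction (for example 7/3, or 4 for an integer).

B = (9, 8)
M = (10, 12)

1. B_x = 9  [B = 2·N−C = 2·(17/2, 10)−(8, 12)]
2. B_y = 8  [B = 2·N−C = 2·(17/2, 10)−(8, 12)]
   so B = (9, 8)
3. M_x = 10  [2·M = A+B = (11, 16)+(9, 8)]
4. M_y = 12  [2·M = A+B = (11, 16)+(9, 8)]
   so M = (10, 12)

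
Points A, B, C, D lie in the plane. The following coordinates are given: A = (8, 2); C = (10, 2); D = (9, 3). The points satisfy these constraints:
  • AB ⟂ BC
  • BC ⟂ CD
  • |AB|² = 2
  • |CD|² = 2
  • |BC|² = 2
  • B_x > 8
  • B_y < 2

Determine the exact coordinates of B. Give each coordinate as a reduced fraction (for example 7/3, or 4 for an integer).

1. B_x = 9  [[BC ⟂ CD ⇒ 1x-1y-8=0] ∩ [|B−(8, 2)|²=2]]
2. B_y = 1  [[BC ⟂ CD ⇒ 1x-1y-8=0] ∩ [|B−(8, 2)|²=2]]
   so B = (9, 1)

B = (9, 1)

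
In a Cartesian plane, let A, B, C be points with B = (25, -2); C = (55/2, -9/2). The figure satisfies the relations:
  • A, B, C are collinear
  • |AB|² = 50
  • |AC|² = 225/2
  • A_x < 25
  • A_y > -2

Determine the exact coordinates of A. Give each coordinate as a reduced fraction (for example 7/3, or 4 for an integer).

A = (20, 3)

1. A_x = 20  [[A, B, C are collinear ⇒ 5/2x+5/2y-115/2=0] ∩ [|A−(25, -2)|²=50]]
2. A_y = 3  [[A, B, C are collinear ⇒ 5/2x+5/2y-115/2=0] ∩ [|A−(25, -2)|²=50]]
   so A = (20, 3)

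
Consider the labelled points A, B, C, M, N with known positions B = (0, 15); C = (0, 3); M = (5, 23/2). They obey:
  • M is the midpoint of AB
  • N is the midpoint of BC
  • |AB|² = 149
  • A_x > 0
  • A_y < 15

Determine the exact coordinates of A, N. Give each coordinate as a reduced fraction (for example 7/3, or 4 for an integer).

1. A_x = 10  [A = 2·M−B = 2·(5, 23/2)−(0, 15)]
2. A_y = 8  [A = 2·M−B = 2·(5, 23/2)−(0, 15)]
   so A = (10, 8)
3. N_x = 0  [2·N = B+C = (0, 15)+(0, 3)]
4. N_y = 9  [2·N = B+C = (0, 15)+(0, 3)]
   so N = (0, 9)

A = (10, 8)
N = (0, 9)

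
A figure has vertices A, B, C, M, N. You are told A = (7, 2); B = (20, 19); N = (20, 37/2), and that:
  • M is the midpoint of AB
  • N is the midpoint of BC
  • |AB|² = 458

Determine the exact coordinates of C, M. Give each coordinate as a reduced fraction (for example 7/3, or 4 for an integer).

C = (20, 18)
M = (27/2, 21/2)

1. M_x = 27/2  [2·M = A+B = (7, 2)+(20, 19)]
2. M_y = 21/2  [2·M = A+B = (7, 2)+(20, 19)]
   so M = (27/2, 21/2)
3. C_x = 20  [C = 2·N−B = 2·(20, 37/2)−(20, 19)]
4. C_y = 18  [C = 2·N−B = 2·(20, 37/2)−(20, 19)]
   so C = (20, 18)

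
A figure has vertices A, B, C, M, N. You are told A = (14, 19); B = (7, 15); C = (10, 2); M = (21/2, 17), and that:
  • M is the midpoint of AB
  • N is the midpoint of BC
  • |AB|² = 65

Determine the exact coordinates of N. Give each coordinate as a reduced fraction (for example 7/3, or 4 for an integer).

N = (17/2, 17/2)

1. N_x = 17/2  [2·N = B+C = (7, 15)+(10, 2)]
2. N_y = 17/2  [2·N = B+C = (7, 15)+(10, 2)]
   so N = (17/2, 17/2)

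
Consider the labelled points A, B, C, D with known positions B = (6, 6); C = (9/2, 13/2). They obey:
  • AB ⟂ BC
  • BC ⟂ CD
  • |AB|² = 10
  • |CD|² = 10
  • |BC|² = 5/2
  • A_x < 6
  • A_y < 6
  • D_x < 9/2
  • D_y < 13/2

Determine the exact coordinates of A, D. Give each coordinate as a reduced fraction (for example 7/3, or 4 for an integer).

A = (5, 3)
D = (7/2, 7/2)

1. A_x = 5  [[AB ⟂ BC ⇒ 3/2x-1/2y-6=0] ∩ [|A−(6, 6)|²=10]]
2. A_y = 3  [[AB ⟂ BC ⇒ 3/2x-1/2y-6=0] ∩ [|A−(6, 6)|²=10]]
   so A = (5, 3)
3. D_x = 7/2  [[BC ⟂ CD ⇒ -3/2x+1/2y+7/2=0] ∩ [|D−(9/2, 13/2)|²=10]]
4. D_y = 7/2  [[BC ⟂ CD ⇒ -3/2x+1/2y+7/2=0] ∩ [|D−(9/2, 13/2)|²=10]]
   so D = (7/2, 7/2)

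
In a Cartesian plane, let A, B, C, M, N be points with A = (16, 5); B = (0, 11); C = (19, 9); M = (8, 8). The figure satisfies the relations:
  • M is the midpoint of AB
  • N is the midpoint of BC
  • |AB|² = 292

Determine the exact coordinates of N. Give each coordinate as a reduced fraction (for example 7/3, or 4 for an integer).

N = (19/2, 10)

1. N_x = 19/2  [2·N = B+C = (0, 11)+(19, 9)]
2. N_y = 10  [2·N = B+C = (0, 11)+(19, 9)]
   so N = (19/2, 10)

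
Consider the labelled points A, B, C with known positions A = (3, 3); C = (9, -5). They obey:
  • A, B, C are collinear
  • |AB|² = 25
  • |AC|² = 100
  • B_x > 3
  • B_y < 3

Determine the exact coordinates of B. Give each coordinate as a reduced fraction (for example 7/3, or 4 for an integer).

1. B_x = 6  [[A, B, C are collinear ⇒ -8x-6y+42=0] ∩ [|B−(3, 3)|²=25]]
2. B_y = -1  [[A, B, C are collinear ⇒ -8x-6y+42=0] ∩ [|B−(3, 3)|²=25]]
   so B = (6, -1)

B = (6, -1)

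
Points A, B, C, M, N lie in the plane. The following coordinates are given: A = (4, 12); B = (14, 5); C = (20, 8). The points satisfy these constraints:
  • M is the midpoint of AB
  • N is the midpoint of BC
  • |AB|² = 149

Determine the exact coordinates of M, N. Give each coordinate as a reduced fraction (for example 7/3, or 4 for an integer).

1. M_x = 9  [2·M = A+B = (4, 12)+(14, 5)]
2. M_y = 17/2  [2·M = A+B = (4, 12)+(14, 5)]
   so M = (9, 17/2)
3. N_x = 17  [2·N = B+C = (14, 5)+(20, 8)]
4. N_y = 13/2  [2·N = B+C = (14, 5)+(20, 8)]
   so N = (17, 13/2)

M = (9, 17/2)
N = (17, 13/2)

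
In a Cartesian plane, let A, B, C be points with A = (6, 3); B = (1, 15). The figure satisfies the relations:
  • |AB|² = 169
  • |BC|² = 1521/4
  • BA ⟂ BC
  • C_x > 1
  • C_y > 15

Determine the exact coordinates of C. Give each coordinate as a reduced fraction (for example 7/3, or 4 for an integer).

1. C_x = 19  [[BA ⟂ BC ⇒ 5x-12y+175=0] ∩ [|C−(1, 15)|²=1521/4]]
2. C_y = 45/2  [[BA ⟂ BC ⇒ 5x-12y+175=0] ∩ [|C−(1, 15)|²=1521/4]]
   so C = (19, 45/2)

C = (19, 45/2)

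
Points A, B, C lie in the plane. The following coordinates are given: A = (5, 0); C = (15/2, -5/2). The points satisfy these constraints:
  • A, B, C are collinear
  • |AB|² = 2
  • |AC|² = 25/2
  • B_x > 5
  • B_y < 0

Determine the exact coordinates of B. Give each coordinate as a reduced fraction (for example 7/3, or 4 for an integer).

1. B_x = 6  [[A, B, C are collinear ⇒ -5/2x-5/2y+25/2=0] ∩ [|B−(5, 0)|²=2]]
2. B_y = -1  [[A, B, C are collinear ⇒ -5/2x-5/2y+25/2=0] ∩ [|B−(5, 0)|²=2]]
   so B = (6, -1)

B = (6, -1)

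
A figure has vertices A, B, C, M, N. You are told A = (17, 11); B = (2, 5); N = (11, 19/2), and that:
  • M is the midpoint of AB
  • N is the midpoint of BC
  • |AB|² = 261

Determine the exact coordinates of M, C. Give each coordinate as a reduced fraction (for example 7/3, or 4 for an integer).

M = (19/2, 8)
C = (20, 14)

1. M_x = 19/2  [2·M = A+B = (17, 11)+(2, 5)]
2. M_y = 8  [2·M = A+B = (17, 11)+(2, 5)]
   so M = (19/2, 8)
3. C_x = 20  [C = 2·N−B = 2·(11, 19/2)−(2, 5)]
4. C_y = 14  [C = 2·N−B = 2·(11, 19/2)−(2, 5)]
   so C = (20, 14)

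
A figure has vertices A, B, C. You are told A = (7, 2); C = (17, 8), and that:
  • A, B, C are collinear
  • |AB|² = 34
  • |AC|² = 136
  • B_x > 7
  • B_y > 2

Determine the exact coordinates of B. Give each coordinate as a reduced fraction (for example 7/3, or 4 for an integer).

B = (12, 5)

1. B_x = 12  [[A, B, C are collinear ⇒ 6x-10y-22=0] ∩ [|B−(7, 2)|²=34]]
2. B_y = 5  [[A, B, C are collinear ⇒ 6x-10y-22=0] ∩ [|B−(7, 2)|²=34]]
   so B = (12, 5)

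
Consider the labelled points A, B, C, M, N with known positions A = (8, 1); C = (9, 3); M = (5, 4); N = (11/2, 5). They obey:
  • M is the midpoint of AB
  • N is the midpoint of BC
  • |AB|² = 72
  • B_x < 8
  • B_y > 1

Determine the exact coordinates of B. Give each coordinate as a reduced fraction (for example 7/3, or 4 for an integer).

1. B_x = 2  [B = 2·M−A = 2·(5, 4)−(8, 1)]
2. B_y = 7  [B = 2·M−A = 2·(5, 4)−(8, 1)]
   so B = (2, 7)

B = (2, 7)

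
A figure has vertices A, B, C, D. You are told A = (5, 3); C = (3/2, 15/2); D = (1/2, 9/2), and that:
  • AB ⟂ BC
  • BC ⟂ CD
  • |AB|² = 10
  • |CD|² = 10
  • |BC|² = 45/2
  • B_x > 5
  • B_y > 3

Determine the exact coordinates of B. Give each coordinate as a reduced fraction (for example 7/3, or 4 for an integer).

B = (6, 6)

1. B_x = 6  [[BC ⟂ CD ⇒ 1x+3y-24=0] ∩ [|B−(5, 3)|²=10]]
2. B_y = 6  [[BC ⟂ CD ⇒ 1x+3y-24=0] ∩ [|B−(5, 3)|²=10]]
   so B = (6, 6)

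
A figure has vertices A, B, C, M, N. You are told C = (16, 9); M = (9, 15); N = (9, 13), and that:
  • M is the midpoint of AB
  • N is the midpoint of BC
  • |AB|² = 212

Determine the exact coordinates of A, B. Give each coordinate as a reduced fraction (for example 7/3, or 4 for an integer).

A = (16, 13)
B = (2, 17)

1. B_x = 2  [B = 2·N−C = 2·(9, 13)−(16, 9)]
2. B_y = 17  [B = 2·N−C = 2·(9, 13)−(16, 9)]
   so B = (2, 17)
3. A_x = 16  [A = 2·M−B = 2·(9, 15)−(2, 17)]
4. A_y = 13  [A = 2·M−B = 2·(9, 15)−(2, 17)]
   so A = (16, 13)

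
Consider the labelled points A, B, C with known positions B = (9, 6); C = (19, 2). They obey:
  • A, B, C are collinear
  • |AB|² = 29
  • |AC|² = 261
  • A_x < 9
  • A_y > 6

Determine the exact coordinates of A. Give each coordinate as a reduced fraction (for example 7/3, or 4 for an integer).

A = (4, 8)

1. A_x = 4  [[A, B, C are collinear ⇒ 4x+10y-96=0] ∩ [|A−(9, 6)|²=29]]
2. A_y = 8  [[A, B, C are collinear ⇒ 4x+10y-96=0] ∩ [|A−(9, 6)|²=29]]
   so A = (4, 8)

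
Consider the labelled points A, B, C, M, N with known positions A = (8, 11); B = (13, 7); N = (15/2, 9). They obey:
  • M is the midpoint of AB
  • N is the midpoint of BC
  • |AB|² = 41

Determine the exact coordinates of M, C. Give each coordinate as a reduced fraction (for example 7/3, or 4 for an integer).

M = (21/2, 9)
C = (2, 11)

1. M_x = 21/2  [2·M = A+B = (8, 11)+(13, 7)]
2. M_y = 9  [2·M = A+B = (8, 11)+(13, 7)]
   so M = (21/2, 9)
3. C_x = 2  [C = 2·N−B = 2·(15/2, 9)−(13, 7)]
4. C_y = 11  [C = 2·N−B = 2·(15/2, 9)−(13, 7)]
   so C = (2, 11)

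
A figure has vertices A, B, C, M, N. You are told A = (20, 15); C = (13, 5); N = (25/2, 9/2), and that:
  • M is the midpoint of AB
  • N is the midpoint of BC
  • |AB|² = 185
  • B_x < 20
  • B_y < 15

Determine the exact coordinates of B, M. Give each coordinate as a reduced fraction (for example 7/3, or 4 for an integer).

B = (12, 4)
M = (16, 19/2)

1. B_x = 12  [B = 2·N−C = 2·(25/2, 9/2)−(13, 5)]
2. B_y = 4  [B = 2·N−C = 2·(25/2, 9/2)−(13, 5)]
   so B = (12, 4)
3. M_x = 16  [2·M = A+B = (20, 15)+(12, 4)]
4. M_y = 19/2  [2·M = A+B = (20, 15)+(12, 4)]
   so M = (16, 19/2)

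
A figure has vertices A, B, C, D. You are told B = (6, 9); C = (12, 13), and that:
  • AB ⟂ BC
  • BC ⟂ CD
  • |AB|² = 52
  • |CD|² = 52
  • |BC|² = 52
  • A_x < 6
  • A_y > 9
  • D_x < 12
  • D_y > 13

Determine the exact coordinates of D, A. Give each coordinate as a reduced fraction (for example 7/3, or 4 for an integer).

D = (8, 19)
A = (2, 15)

1. D_x = 8  [[BC ⟂ CD ⇒ 6x+4y-124=0] ∩ [|D−(12, 13)|²=52]]
2. D_y = 19  [[BC ⟂ CD ⇒ 6x+4y-124=0] ∩ [|D−(12, 13)|²=52]]
   so D = (8, 19)
3. A_x = 2  [[AB ⟂ BC ⇒ -6x-4y+72=0] ∩ [|A−(6, 9)|²=52]]
4. A_y = 15  [[AB ⟂ BC ⇒ -6x-4y+72=0] ∩ [|A−(6, 9)|²=52]]
   so A = (2, 15)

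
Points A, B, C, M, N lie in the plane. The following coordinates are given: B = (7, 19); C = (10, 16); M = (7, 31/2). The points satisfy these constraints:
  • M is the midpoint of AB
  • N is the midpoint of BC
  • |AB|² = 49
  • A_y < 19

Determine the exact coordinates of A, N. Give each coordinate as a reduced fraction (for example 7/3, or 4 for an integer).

1. A_x = 7  [A = 2·M−B = 2·(7, 31/2)−(7, 19)]
2. A_y = 12  [A = 2·M−B = 2·(7, 31/2)−(7, 19)]
   so A = (7, 12)
3. N_x = 17/2  [2·N = B+C = (7, 19)+(10, 16)]
4. N_y = 35/2  [2·N = B+C = (7, 19)+(10, 16)]
   so N = (17/2, 35/2)

A = (7, 12)
N = (17/2, 35/2)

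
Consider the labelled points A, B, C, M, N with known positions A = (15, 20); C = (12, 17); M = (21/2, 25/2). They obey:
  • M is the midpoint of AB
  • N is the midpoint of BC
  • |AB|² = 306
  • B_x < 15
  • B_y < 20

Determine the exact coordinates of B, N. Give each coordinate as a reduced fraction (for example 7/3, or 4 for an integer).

B = (6, 5)
N = (9, 11)

1. B_x = 6  [B = 2·M−A = 2·(21/2, 25/2)−(15, 20)]
2. B_y = 5  [B = 2·M−A = 2·(21/2, 25/2)−(15, 20)]
   so B = (6, 5)
3. N_x = 9  [2·N = B+C = (6, 5)+(12, 17)]
4. N_y = 11  [2·N = B+C = (6, 5)+(12, 17)]
   so N = (9, 11)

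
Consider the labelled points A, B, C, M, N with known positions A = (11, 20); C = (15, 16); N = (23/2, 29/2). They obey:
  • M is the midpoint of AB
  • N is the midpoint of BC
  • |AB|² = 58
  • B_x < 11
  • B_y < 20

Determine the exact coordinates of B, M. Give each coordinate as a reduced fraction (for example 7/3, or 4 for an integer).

B = (8, 13)
M = (19/2, 33/2)

1. B_x = 8  [B = 2·N−C = 2·(23/2, 29/2)−(15, 16)]
2. B_y = 13  [B = 2·N−C = 2·(23/2, 29/2)−(15, 16)]
   so B = (8, 13)
3. M_x = 19/2  [2·M = A+B = (11, 20)+(8, 13)]
4. M_y = 33/2  [2·M = A+B = (11, 20)+(8, 13)]
   so M = (19/2, 33/2)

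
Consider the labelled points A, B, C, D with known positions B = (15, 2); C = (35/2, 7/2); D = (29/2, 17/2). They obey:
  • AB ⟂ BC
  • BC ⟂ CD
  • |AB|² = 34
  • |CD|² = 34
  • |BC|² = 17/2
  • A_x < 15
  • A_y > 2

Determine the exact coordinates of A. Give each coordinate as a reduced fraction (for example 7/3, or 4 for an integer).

1. A_x = 12  [[AB ⟂ BC ⇒ -5/2x-3/2y+81/2=0] ∩ [|A−(15, 2)|²=34]]
2. A_y = 7  [[AB ⟂ BC ⇒ -5/2x-3/2y+81/2=0] ∩ [|A−(15, 2)|²=34]]
   so A = (12, 7)

A = (12, 7)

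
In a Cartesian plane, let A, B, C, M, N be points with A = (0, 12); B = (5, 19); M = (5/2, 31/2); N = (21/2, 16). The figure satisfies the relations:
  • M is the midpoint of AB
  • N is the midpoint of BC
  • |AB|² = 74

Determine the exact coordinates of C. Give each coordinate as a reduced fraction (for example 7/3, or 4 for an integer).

1. C_x = 16  [C = 2·N−B = 2·(21/2, 16)−(5, 19)]
2. C_y = 13  [C = 2·N−B = 2·(21/2, 16)−(5, 19)]
   so C = (16, 13)

C = (16, 13)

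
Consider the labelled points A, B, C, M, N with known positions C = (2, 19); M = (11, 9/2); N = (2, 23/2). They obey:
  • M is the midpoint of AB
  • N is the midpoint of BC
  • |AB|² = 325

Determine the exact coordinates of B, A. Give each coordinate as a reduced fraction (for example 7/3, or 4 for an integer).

1. B_x = 2  [B = 2·N−C = 2·(2, 23/2)−(2, 19)]
2. B_y = 4  [B = 2·N−C = 2·(2, 23/2)−(2, 19)]
   so B = (2, 4)
3. A_x = 20  [A = 2·M−B = 2·(11, 9/2)−(2, 4)]
4. A_y = 5  [A = 2·M−B = 2·(11, 9/2)−(2, 4)]
   so A = (20, 5)

B = (2, 4)
A = (20, 5)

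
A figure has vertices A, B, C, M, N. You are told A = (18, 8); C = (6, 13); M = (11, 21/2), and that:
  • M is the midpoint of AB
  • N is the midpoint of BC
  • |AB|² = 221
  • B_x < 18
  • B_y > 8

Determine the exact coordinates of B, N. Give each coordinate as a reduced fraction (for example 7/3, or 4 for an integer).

1. B_x = 4  [B = 2·M−A = 2·(11, 21/2)−(18, 8)]
2. B_y = 13  [B = 2·M−A = 2·(11, 21/2)−(18, 8)]
   so B = (4, 13)
3. N_x = 5  [2·N = B+C = (4, 13)+(6, 13)]
4. N_y = 13  [2·N = B+C = (4, 13)+(6, 13)]
   so N = (5, 13)

B = (4, 13)
N = (5, 13)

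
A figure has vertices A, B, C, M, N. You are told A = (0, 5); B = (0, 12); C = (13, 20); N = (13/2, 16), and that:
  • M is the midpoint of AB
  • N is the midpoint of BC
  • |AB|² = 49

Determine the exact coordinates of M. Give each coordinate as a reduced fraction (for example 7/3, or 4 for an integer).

1. M_x = 0  [2·M = A+B = (0, 5)+(0, 12)]
2. M_y = 17/2  [2·M = A+B = (0, 5)+(0, 12)]
   so M = (0, 17/2)

M = (0, 17/2)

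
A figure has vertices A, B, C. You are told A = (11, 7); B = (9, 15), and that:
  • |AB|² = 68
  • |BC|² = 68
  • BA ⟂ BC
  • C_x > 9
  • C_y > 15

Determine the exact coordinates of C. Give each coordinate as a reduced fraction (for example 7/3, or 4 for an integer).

C = (17, 17)

1. C_x = 17  [[BA ⟂ BC ⇒ 2x-8y+102=0] ∩ [|C−(9, 15)|²=68]]
2. C_y = 17  [[BA ⟂ BC ⇒ 2x-8y+102=0] ∩ [|C−(9, 15)|²=68]]
   so C = (17, 17)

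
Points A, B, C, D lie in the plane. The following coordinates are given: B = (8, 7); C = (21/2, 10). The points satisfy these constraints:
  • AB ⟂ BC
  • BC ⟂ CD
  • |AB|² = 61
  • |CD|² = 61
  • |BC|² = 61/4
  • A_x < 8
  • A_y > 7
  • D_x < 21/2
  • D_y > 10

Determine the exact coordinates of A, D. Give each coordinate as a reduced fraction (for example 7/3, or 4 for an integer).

1. A_x = 2  [[AB ⟂ BC ⇒ -5/2x-3y+41=0] ∩ [|A−(8, 7)|²=61]]
2. A_y = 12  [[AB ⟂ BC ⇒ -5/2x-3y+41=0] ∩ [|A−(8, 7)|²=61]]
   so A = (2, 12)
3. D_x = 9/2  [[BC ⟂ CD ⇒ 5/2x+3y-225/4=0] ∩ [|D−(21/2, 10)|²=61]]
4. D_y = 15  [[BC ⟂ CD ⇒ 5/2x+3y-225/4=0] ∩ [|D−(21/2, 10)|²=61]]
   so D = (9/2, 15)

A = (2, 12)
D = (9/2, 15)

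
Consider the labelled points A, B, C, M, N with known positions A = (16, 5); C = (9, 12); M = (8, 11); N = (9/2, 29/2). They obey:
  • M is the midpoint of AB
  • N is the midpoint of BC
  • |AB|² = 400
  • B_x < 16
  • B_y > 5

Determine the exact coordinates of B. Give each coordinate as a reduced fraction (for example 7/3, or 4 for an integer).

B = (0, 17)

1. B_x = 0  [B = 2·M−A = 2·(8, 11)−(16, 5)]
2. B_y = 17  [B = 2·M−A = 2·(8, 11)−(16, 5)]
   so B = (0, 17)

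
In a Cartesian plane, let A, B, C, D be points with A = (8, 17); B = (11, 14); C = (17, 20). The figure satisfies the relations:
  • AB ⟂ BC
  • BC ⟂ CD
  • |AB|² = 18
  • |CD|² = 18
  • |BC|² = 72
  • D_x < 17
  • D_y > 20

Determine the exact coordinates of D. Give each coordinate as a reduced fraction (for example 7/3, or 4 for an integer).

1. D_x = 14  [[BC ⟂ CD ⇒ 6x+6y-222=0] ∩ [|D−(17, 20)|²=18]]
2. D_y = 23  [[BC ⟂ CD ⇒ 6x+6y-222=0] ∩ [|D−(17, 20)|²=18]]
   so D = (14, 23)

D = (14, 23)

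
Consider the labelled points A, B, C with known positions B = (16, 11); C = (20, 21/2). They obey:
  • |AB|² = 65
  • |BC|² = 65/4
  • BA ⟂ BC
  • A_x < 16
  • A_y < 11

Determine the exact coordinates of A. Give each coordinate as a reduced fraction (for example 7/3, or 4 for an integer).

A = (15, 3)

1. A_x = 15  [[BA ⟂ BC ⇒ 4x-1/2y-117/2=0] ∩ [|A−(16, 11)|²=65]]
2. A_y = 3  [[BA ⟂ BC ⇒ 4x-1/2y-117/2=0] ∩ [|A−(16, 11)|²=65]]
   so A = (15, 3)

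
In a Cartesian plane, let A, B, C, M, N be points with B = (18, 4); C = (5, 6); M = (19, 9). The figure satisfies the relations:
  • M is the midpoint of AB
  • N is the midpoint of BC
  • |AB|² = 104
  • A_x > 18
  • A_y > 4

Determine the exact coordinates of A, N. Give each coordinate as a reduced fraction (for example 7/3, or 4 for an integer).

A = (20, 14)
N = (23/2, 5)

1. A_x = 20  [A = 2·M−B = 2·(19, 9)−(18, 4)]
2. A_y = 14  [A = 2·M−B = 2·(19, 9)−(18, 4)]
   so A = (20, 14)
3. N_x = 23/2  [2·N = B+C = (18, 4)+(5, 6)]
4. N_y = 5  [2·N = B+C = (18, 4)+(5, 6)]
   so N = (23/2, 5)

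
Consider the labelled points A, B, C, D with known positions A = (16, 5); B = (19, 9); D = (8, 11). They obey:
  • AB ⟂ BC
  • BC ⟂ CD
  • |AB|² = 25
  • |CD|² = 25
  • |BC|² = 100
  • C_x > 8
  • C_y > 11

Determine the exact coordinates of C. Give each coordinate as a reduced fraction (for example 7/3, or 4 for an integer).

C = (11, 15)

1. C_x = 11  [[AB ⟂ BC ⇒ 3x+4y-93=0] ∩ [|C−(8, 11)|²=25]]
2. C_y = 15  [[AB ⟂ BC ⇒ 3x+4y-93=0] ∩ [|C−(8, 11)|²=25]]
   so C = (11, 15)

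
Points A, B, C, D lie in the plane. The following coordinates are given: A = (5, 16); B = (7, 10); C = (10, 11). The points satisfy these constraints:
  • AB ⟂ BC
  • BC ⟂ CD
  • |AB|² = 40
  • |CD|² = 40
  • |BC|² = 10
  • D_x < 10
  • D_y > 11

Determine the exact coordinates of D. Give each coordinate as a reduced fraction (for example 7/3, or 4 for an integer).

1. D_x = 8  [[BC ⟂ CD ⇒ 3x+1y-41=0] ∩ [|D−(10, 11)|²=40]]
2. D_y = 17  [[BC ⟂ CD ⇒ 3x+1y-41=0] ∩ [|D−(10, 11)|²=40]]
   so D = (8, 17)

D = (8, 17)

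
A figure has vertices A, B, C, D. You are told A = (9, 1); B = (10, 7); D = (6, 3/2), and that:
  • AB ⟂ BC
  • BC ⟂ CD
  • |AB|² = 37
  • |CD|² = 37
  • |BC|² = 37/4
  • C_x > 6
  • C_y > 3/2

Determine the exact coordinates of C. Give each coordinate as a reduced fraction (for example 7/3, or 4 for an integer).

C = (7, 15/2)

1. C_x = 7  [[AB ⟂ BC ⇒ 1x+6y-52=0] ∩ [|C−(6, 3/2)|²=37]]
2. C_y = 15/2  [[AB ⟂ BC ⇒ 1x+6y-52=0] ∩ [|C−(6, 3/2)|²=37]]
   so C = (7, 15/2)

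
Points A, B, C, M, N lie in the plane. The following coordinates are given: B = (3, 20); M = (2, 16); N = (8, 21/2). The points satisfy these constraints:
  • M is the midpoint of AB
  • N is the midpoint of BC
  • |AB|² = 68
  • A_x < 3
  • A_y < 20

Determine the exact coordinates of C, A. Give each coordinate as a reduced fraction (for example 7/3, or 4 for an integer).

1. A_x = 1  [A = 2·M−B = 2·(2, 16)−(3, 20)]
2. A_y = 12  [A = 2·M−B = 2·(2, 16)−(3, 20)]
   so A = (1, 12)
3. C_x = 13  [C = 2·N−B = 2·(8, 21/2)−(3, 20)]
4. C_y = 1  [C = 2·N−B = 2·(8, 21/2)−(3, 20)]
   so C = (13, 1)

C = (13, 1)
A = (1, 12)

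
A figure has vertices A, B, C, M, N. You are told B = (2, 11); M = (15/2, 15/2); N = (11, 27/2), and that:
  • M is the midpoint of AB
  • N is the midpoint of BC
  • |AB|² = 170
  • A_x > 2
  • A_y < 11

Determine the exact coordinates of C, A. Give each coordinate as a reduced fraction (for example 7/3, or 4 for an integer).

1. A_x = 13  [A = 2·M−B = 2·(15/2, 15/2)−(2, 11)]
2. A_y = 4  [A = 2·M−B = 2·(15/2, 15/2)−(2, 11)]
   so A = (13, 4)
3. C_x = 20  [C = 2·N−B = 2·(11, 27/2)−(2, 11)]
4. C_y = 16  [C = 2·N−B = 2·(11, 27/2)−(2, 11)]
   so C = (20, 16)

C = (20, 16)
A = (13, 4)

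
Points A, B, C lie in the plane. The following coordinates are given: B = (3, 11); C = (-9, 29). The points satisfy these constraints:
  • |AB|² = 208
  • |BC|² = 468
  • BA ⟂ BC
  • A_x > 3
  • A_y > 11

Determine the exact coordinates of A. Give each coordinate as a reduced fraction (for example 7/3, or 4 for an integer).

1. A_x = 15  [[BA ⟂ BC ⇒ -12x+18y-162=0] ∩ [|A−(3, 11)|²=208]]
2. A_y = 19  [[BA ⟂ BC ⇒ -12x+18y-162=0] ∩ [|A−(3, 11)|²=208]]
   so A = (15, 19)

A = (15, 19)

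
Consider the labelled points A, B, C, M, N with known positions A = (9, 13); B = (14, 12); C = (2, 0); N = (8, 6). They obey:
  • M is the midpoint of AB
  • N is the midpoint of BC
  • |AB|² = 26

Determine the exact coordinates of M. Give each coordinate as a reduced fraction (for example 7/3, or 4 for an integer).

1. M_x = 23/2  [2·M = A+B = (9, 13)+(14, 12)]
2. M_y = 25/2  [2·M = A+B = (9, 13)+(14, 12)]
   so M = (23/2, 25/2)

M = (23/2, 25/2)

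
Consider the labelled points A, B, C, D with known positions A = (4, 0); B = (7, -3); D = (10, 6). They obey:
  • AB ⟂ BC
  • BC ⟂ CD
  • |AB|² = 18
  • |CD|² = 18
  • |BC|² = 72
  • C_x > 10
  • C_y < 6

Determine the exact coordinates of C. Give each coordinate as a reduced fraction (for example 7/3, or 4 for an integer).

1. C_x = 13  [[AB ⟂ BC ⇒ 3x-3y-30=0] ∩ [|C−(10, 6)|²=18]]
2. C_y = 3  [[AB ⟂ BC ⇒ 3x-3y-30=0] ∩ [|C−(10, 6)|²=18]]
   so C = (13, 3)

C = (13, 3)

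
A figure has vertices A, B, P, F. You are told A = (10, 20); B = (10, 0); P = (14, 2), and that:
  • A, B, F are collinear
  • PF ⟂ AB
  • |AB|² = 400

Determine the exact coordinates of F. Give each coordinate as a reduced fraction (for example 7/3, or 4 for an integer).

F = (10, 2)

1. F_x = 10  [[A, B, F are collinear ⇒ 20x-200=0] ∩ [PF ⟂ AB ⇒ -20y+40=0]]
2. F_y = 2  [[A, B, F are collinear ⇒ 20x-200=0] ∩ [PF ⟂ AB ⇒ -20y+40=0]]
   so F = (10, 2)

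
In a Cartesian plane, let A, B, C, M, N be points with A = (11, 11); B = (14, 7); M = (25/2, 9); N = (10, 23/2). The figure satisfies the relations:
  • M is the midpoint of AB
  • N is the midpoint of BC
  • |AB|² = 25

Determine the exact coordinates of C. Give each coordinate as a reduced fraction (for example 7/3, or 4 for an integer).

C = (6, 16)

1. C_x = 6  [C = 2·N−B = 2·(10, 23/2)−(14, 7)]
2. C_y = 16  [C = 2·N−B = 2·(10, 23/2)−(14, 7)]
   so C = (6, 16)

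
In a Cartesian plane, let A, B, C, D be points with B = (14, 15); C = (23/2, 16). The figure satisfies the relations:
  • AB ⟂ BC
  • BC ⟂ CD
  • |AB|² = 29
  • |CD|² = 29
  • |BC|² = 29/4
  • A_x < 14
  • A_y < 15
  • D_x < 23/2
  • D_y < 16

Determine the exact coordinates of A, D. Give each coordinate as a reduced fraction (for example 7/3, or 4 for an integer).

1. A_x = 12  [[AB ⟂ BC ⇒ 5/2x-1y-20=0] ∩ [|A−(14, 15)|²=29]]
2. A_y = 10  [[AB ⟂ BC ⇒ 5/2x-1y-20=0] ∩ [|A−(14, 15)|²=29]]
   so A = (12, 10)
3. D_x = 19/2  [[BC ⟂ CD ⇒ -5/2x+1y+51/4=0] ∩ [|D−(23/2, 16)|²=29]]
4. D_y = 11  [[BC ⟂ CD ⇒ -5/2x+1y+51/4=0] ∩ [|D−(23/2, 16)|²=29]]
   so D = (19/2, 11)

A = (12, 10)
D = (19/2, 11)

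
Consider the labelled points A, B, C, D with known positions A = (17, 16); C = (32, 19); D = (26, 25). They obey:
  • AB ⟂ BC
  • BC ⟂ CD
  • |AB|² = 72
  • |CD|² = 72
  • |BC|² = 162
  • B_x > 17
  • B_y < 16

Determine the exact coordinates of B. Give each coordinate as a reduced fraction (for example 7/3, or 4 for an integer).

1. B_x = 23  [[BC ⟂ CD ⇒ 6x-6y-78=0] ∩ [|B−(17, 16)|²=72]]
2. B_y = 10  [[BC ⟂ CD ⇒ 6x-6y-78=0] ∩ [|B−(17, 16)|²=72]]
   so B = (23, 10)

B = (23, 10)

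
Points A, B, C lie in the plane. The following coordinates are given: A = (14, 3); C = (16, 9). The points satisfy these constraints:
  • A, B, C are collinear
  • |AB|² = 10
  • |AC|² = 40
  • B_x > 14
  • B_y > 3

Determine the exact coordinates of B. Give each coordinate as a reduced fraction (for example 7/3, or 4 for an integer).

B = (15, 6)

1. B_x = 15  [[A, B, C are collinear ⇒ 6x-2y-78=0] ∩ [|B−(14, 3)|²=10]]
2. B_y = 6  [[A, B, C are collinear ⇒ 6x-2y-78=0] ∩ [|B−(14, 3)|²=10]]
   so B = (15, 6)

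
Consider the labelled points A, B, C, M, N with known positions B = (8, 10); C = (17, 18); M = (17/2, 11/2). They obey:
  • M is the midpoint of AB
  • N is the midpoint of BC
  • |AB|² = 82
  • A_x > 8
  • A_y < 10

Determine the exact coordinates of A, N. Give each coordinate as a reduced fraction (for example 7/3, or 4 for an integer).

A = (9, 1)
N = (25/2, 14)

1. A_x = 9  [A = 2·M−B = 2·(17/2, 11/2)−(8, 10)]
2. A_y = 1  [A = 2·M−B = 2·(17/2, 11/2)−(8, 10)]
   so A = (9, 1)
3. N_x = 25/2  [2·N = B+C = (8, 10)+(17, 18)]
4. N_y = 14  [2·N = B+C = (8, 10)+(17, 18)]
   so N = (25/2, 14)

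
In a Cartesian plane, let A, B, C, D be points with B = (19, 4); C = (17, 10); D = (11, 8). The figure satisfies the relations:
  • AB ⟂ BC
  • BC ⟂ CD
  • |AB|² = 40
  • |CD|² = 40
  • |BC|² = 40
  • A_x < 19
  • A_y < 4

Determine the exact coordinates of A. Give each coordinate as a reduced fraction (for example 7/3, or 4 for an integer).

1. A_x = 13  [[AB ⟂ BC ⇒ 2x-6y-14=0] ∩ [|A−(19, 4)|²=40]]
2. A_y = 2  [[AB ⟂ BC ⇒ 2x-6y-14=0] ∩ [|A−(19, 4)|²=40]]
   so A = (13, 2)

A = (13, 2)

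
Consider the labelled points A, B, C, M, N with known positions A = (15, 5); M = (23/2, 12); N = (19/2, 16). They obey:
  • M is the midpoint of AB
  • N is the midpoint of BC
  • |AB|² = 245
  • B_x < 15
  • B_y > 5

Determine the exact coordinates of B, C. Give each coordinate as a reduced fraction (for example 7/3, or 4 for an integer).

B = (8, 19)
C = (11, 13)

1. B_x = 8  [B = 2·M−A = 2·(23/2, 12)−(15, 5)]
2. B_y = 19  [B = 2·M−A = 2·(23/2, 12)−(15, 5)]
   so B = (8, 19)
3. C_x = 11  [C = 2·N−B = 2·(19/2, 16)−(8, 19)]
4. C_y = 13  [C = 2·N−B = 2·(19/2, 16)−(8, 19)]
   so C = (11, 13)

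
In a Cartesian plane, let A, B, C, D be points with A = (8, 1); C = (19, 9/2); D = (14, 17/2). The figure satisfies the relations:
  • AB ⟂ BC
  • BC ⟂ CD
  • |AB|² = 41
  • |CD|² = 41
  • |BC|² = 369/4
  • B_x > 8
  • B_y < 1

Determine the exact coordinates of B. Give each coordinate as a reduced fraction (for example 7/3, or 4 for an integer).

B = (13, -3)

1. B_x = 13  [[BC ⟂ CD ⇒ 5x-4y-77=0] ∩ [|B−(8, 1)|²=41]]
2. B_y = -3  [[BC ⟂ CD ⇒ 5x-4y-77=0] ∩ [|B−(8, 1)|²=41]]
   so B = (13, -3)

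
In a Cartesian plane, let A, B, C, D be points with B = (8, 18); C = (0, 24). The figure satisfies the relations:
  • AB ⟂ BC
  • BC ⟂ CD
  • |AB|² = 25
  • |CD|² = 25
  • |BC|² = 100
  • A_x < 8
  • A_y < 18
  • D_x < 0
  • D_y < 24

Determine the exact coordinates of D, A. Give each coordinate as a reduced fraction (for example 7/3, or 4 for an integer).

1. D_x = -3  [[BC ⟂ CD ⇒ -8x+6y-144=0] ∩ [|D−(0, 24)|²=25]]
2. D_y = 20  [[BC ⟂ CD ⇒ -8x+6y-144=0] ∩ [|D−(0, 24)|²=25]]
   so D = (-3, 20)
3. A_x = 5  [[AB ⟂ BC ⇒ 8x-6y+44=0] ∩ [|A−(8, 18)|²=25]]
4. A_y = 14  [[AB ⟂ BC ⇒ 8x-6y+44=0] ∩ [|A−(8, 18)|²=25]]
   so A = (5, 14)

D = (-3, 20)
A = (5, 14)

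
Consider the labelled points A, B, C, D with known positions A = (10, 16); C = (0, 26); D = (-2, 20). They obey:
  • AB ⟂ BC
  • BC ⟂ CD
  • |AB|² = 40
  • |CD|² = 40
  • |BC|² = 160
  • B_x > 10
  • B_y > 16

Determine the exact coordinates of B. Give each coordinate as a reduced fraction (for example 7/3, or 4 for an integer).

1. B_x = 12  [[BC ⟂ CD ⇒ 2x+6y-156=0] ∩ [|B−(10, 16)|²=40]]
2. B_y = 22  [[BC ⟂ CD ⇒ 2x+6y-156=0] ∩ [|B−(10, 16)|²=40]]
   so B = (12, 22)

B = (12, 22)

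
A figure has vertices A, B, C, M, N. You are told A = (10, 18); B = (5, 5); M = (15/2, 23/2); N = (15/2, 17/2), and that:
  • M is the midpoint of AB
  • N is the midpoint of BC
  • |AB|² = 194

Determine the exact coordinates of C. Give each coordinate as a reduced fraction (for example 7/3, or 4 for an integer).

C = (10, 12)

1. C_x = 10  [C = 2·N−B = 2·(15/2, 17/2)−(5, 5)]
2. C_y = 12  [C = 2·N−B = 2·(15/2, 17/2)−(5, 5)]
   so C = (10, 12)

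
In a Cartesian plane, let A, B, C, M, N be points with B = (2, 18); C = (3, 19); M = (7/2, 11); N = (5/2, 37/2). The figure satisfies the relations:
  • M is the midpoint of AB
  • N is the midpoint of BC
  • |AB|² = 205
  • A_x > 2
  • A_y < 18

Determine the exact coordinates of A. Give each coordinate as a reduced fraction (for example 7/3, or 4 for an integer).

1. A_x = 5  [A = 2·M−B = 2·(7/2, 11)−(2, 18)]
2. A_y = 4  [A = 2·M−B = 2·(7/2, 11)−(2, 18)]
   so A = (5, 4)

A = (5, 4)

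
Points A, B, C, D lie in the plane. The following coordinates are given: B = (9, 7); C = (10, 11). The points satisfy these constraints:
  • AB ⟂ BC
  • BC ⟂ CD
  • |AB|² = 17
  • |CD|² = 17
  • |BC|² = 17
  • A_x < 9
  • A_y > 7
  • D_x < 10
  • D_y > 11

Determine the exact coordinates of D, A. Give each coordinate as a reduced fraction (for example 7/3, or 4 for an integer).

D = (6, 12)
A = (5, 8)

1. D_x = 6  [[BC ⟂ CD ⇒ 1x+4y-54=0] ∩ [|D−(10, 11)|²=17]]
2. D_y = 12  [[BC ⟂ CD ⇒ 1x+4y-54=0] ∩ [|D−(10, 11)|²=17]]
   so D = (6, 12)
3. A_x = 5  [[AB ⟂ BC ⇒ -1x-4y+37=0] ∩ [|A−(9, 7)|²=17]]
4. A_y = 8  [[AB ⟂ BC ⇒ -1x-4y+37=0] ∩ [|A−(9, 7)|²=17]]
   so A = (5, 8)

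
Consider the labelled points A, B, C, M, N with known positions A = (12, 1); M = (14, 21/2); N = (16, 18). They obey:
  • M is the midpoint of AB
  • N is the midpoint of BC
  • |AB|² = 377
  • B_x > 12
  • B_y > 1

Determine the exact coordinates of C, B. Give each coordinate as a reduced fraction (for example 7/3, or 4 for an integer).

C = (16, 16)
B = (16, 20)

1. B_x = 16  [B = 2·M−A = 2·(14, 21/2)−(12, 1)]
2. B_y = 20  [B = 2·M−A = 2·(14, 21/2)−(12, 1)]
   so B = (16, 20)
3. C_x = 16  [C = 2·N−B = 2·(16, 18)−(16, 20)]
4. C_y = 16  [C = 2·N−B = 2·(16, 18)−(16, 20)]
   so C = (16, 16)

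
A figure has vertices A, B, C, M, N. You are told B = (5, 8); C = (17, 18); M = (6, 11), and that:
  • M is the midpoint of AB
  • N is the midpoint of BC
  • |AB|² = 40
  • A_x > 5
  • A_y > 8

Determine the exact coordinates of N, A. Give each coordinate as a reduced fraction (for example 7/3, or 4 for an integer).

N = (11, 13)
A = (7, 14)

1. A_x = 7  [A = 2·M−B = 2·(6, 11)−(5, 8)]
2. A_y = 14  [A = 2·M−B = 2·(6, 11)−(5, 8)]
   so A = (7, 14)
3. N_x = 11  [2·N = B+C = (5, 8)+(17, 18)]
4. N_y = 13  [2·N = B+C = (5, 8)+(17, 18)]
   so N = (11, 13)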